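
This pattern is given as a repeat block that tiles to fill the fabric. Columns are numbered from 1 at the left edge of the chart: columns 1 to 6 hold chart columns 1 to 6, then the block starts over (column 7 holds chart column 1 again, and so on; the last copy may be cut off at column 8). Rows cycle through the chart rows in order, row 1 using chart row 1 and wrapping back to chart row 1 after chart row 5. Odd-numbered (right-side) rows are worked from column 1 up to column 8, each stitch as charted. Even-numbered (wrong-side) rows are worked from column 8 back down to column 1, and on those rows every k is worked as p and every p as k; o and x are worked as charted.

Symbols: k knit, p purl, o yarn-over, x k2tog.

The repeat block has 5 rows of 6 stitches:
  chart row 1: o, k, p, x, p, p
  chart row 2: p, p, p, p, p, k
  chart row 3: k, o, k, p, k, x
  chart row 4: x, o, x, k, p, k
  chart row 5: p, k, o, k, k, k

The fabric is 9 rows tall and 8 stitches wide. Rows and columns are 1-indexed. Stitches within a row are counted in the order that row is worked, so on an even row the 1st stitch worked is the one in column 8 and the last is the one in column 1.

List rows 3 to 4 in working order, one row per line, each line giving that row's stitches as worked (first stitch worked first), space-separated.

Rows as worked:
k o k p k x k o
o x p k p x o x

Derivation:
Row 3: chart row 3, RS - tile across columns 1-8 and work as-is.
Row 4: chart row 4, WS - tiled (columns 1-8): x o x k p k x o; work from column 8 back to 1 with k<->p swapped.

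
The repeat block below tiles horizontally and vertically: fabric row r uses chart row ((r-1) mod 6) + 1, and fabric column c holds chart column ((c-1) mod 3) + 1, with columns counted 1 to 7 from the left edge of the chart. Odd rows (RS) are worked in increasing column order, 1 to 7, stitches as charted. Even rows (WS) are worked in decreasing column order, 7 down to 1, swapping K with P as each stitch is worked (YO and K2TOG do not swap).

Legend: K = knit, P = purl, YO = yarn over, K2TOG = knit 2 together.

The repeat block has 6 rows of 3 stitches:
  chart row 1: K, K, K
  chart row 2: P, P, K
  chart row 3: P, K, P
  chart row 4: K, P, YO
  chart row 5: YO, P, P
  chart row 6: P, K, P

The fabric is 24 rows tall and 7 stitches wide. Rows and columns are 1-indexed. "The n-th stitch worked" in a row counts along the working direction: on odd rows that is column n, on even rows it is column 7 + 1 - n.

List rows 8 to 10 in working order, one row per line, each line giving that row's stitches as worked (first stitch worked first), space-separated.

Row 8: chart row 2, WS - tiled (columns 1-7): P P K P P K P; work from column 7 back to 1 with K<->P swapped.
Row 9: chart row 3, RS - tile across columns 1-7 and work as-is.
Row 10: chart row 4, WS - tiled (columns 1-7): K P YO K P YO K; work from column 7 back to 1 with K<->P swapped.

== ROWS AS WORKED ==
K P K K P K K
P K P P K P P
P YO K P YO K P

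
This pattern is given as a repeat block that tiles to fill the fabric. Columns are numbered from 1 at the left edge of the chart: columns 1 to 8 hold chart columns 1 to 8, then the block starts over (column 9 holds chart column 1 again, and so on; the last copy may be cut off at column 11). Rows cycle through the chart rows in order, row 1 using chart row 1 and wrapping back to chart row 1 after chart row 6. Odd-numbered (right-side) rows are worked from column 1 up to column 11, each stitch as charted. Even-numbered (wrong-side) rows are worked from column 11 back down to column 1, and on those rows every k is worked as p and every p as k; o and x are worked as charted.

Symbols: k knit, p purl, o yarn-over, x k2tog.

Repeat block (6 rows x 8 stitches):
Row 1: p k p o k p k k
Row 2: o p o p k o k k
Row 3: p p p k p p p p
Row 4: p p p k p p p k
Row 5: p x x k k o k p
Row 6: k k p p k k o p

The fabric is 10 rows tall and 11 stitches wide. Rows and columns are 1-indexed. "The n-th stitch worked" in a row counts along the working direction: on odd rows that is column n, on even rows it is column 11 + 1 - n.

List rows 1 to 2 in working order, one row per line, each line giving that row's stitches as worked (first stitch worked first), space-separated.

Row 1: chart row 1, RS - tile across columns 1-11 and work as-is.
Row 2: chart row 2, WS - tiled (columns 1-11): o p o p k o k k o p o; work from column 11 back to 1 with k<->p swapped.

Rows as worked:
p k p o k p k k p k p
o k o p p o p k o k o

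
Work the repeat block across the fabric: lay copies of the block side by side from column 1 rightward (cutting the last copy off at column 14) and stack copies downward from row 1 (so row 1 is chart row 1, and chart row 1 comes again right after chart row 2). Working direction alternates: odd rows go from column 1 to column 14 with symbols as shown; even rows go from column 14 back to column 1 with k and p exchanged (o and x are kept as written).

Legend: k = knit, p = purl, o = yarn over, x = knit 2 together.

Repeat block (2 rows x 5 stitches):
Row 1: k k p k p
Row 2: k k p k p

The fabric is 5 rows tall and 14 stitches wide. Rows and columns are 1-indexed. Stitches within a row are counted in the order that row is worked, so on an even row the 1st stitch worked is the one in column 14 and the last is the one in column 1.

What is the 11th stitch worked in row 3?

Result:
k

Derivation:
Row 3 uses chart row ((3-1) mod 2)+1 = 1. Row 3 is odd, so RS.
Chart row 1 tiled across columns 1-14: k k p k p k k p k p k k p k
RS: work column 1 to column 14, symbols as charted — the tiled row is the row as worked.
Stitch 11 in working order -> k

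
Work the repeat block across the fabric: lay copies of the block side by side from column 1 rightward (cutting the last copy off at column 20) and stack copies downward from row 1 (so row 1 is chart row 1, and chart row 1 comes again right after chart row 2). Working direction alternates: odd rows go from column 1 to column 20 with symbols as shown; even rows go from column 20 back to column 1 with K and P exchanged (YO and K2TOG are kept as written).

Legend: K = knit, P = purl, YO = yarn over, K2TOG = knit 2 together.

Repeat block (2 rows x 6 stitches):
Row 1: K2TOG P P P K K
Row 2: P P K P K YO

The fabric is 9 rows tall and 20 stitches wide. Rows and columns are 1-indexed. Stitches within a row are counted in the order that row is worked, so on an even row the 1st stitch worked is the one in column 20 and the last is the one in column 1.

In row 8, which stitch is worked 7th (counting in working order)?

Stitch:
K

Derivation:
Row 8 uses chart row ((8-1) mod 2)+1 = 2. Row 8 is even, so WS.
Chart row 2 tiled across columns 1-20: P P K P K YO P P K P K YO P P K P K YO P P
WS: work from column 20 back to column 1 (reverse the tiled row), swapping K<->P (YO and K2TOG unchanged).
Row 8 as worked: K K YO P K P K K YO P K P K K YO P K P K K
Stitch 7 in working order -> K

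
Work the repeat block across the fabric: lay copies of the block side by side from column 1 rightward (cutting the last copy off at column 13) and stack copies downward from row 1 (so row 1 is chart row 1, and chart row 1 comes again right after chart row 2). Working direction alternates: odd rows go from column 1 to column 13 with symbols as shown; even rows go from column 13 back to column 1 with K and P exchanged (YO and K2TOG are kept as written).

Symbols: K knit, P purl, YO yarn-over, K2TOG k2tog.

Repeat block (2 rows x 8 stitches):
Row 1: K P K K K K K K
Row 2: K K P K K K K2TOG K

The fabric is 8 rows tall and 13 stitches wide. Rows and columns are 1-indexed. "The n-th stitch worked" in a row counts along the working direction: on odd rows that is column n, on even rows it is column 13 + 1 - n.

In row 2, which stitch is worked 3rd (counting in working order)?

== STITCH ==
K

Derivation:
Row 2 uses chart row ((2-1) mod 2)+1 = 2. Row 2 is even, so WS.
Chart row 2 tiled across columns 1-13: K K P K K K K2TOG K K K P K K
WS: work from column 13 back to column 1 (reverse the tiled row), swapping K<->P (YO and K2TOG unchanged).
Row 2 as worked: P P K P P P K2TOG P P P K P P
The 3rd stitch worked is K.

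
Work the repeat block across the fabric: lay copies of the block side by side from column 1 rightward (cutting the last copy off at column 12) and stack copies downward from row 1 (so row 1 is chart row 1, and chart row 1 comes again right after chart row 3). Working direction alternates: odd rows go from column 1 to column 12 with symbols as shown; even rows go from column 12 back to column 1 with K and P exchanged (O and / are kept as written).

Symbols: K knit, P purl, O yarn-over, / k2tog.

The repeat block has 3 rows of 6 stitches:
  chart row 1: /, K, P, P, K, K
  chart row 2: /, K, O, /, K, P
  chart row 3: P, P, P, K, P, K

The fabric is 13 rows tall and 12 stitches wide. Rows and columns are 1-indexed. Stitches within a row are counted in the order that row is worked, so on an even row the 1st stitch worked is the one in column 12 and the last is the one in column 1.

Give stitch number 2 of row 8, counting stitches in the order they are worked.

Row 8 uses chart row ((8-1) mod 3)+1 = 2. Row 8 is even, so WS.
Chart row 2 tiled across columns 1-12: / K O / K P / K O / K P
WS row: flip the tiled sequence (start at column 12) and apply K<->P; O and / stay.
Row 8 as worked: K P / O P / K P / O P /
Counting 2 along the worked row gives P.

Result:
P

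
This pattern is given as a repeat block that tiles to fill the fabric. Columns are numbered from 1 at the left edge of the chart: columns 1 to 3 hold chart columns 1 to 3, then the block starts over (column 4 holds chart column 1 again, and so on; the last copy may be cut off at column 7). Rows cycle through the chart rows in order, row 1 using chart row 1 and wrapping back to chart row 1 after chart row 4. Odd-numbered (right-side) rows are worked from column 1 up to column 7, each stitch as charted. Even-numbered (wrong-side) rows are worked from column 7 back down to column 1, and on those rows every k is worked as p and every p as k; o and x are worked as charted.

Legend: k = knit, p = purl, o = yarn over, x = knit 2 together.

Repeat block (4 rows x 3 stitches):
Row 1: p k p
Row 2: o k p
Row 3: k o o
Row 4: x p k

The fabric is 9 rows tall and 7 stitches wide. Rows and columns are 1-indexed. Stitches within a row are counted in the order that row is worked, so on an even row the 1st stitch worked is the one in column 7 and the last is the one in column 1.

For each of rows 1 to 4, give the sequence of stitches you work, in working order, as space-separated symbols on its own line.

Row 1: chart row 1, RS - tile across columns 1-7 and work as-is.
Row 2: chart row 2, WS - tiled (columns 1-7): o k p o k p o; work from column 7 back to 1 with k<->p swapped.
Row 3: chart row 3, RS - tile across columns 1-7 and work as-is.
Row 4: chart row 4, WS - tiled (columns 1-7): x p k x p k x; work from column 7 back to 1 with k<->p swapped.

Rows as worked:
p k p p k p p
o k p o k p o
k o o k o o k
x p k x p k x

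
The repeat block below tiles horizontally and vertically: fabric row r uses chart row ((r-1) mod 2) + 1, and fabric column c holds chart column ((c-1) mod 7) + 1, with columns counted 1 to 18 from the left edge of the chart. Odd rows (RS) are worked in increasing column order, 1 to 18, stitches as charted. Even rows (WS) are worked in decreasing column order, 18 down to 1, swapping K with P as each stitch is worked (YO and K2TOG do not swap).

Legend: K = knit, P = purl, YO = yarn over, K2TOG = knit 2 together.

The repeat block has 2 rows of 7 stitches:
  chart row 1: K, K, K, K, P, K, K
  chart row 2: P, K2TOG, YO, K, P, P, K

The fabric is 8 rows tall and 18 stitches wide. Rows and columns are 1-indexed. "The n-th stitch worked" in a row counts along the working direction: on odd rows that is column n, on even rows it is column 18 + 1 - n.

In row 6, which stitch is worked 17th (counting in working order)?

Result:
K2TOG

Derivation:
Row 6: (6-1) mod 2 = 1, so use chart row 2. Even row -> WS.
Chart row 2 tiled across columns 1-18: P K2TOG YO K P P K P K2TOG YO K P P K P K2TOG YO K
WS: work from column 18 back to column 1 (reverse the tiled row), swapping K<->P (YO and K2TOG unchanged).
Row 6 as worked: P YO K2TOG K P K K P YO K2TOG K P K K P YO K2TOG K
Stitch 17 in working order -> K2TOG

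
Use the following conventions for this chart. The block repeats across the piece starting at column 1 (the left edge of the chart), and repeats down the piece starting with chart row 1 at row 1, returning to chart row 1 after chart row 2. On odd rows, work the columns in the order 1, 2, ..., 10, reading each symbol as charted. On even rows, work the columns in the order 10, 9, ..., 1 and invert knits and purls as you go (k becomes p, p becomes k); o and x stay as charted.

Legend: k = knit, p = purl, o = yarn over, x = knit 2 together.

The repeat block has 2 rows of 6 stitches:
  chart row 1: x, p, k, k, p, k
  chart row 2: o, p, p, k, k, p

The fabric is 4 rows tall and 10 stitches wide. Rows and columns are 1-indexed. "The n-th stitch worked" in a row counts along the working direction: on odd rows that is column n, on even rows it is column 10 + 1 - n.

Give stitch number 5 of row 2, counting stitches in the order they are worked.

Stitch:
k

Derivation:
Row 2 uses chart row ((2-1) mod 2)+1 = 2. Row 2 is even, so WS.
Chart row 2 tiled across columns 1-10: o p p k k p o p p k
WS: work from column 10 back to column 1 (reverse the tiled row), swapping k<->p (o and x unchanged).
Row 2 as worked: p k k o k p p k k o
Counting 5 along the worked row gives k.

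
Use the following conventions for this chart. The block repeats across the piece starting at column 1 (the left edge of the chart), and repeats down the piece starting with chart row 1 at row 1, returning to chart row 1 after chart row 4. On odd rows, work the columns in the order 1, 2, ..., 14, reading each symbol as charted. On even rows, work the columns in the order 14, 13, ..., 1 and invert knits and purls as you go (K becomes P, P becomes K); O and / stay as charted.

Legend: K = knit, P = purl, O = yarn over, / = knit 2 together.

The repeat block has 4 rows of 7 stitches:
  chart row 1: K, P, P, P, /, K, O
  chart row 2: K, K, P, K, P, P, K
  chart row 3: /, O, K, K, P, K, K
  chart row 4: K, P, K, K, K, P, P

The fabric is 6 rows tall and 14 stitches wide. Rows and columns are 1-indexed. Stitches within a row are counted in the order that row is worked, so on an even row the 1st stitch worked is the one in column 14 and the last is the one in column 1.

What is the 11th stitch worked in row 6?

For row 6: chart row = ((6-1) mod 4) + 1 = 2; this is a WS (even) row.
Chart row 2 tiled across columns 1-14: K K P K P P K K K P K P P K
WS row: flip the tiled sequence (start at column 14) and apply K<->P; O and / stay.
Row 6 as worked: P K K P K P P P K K P K P P
Counting 11 along the worked row gives P.

Result:
P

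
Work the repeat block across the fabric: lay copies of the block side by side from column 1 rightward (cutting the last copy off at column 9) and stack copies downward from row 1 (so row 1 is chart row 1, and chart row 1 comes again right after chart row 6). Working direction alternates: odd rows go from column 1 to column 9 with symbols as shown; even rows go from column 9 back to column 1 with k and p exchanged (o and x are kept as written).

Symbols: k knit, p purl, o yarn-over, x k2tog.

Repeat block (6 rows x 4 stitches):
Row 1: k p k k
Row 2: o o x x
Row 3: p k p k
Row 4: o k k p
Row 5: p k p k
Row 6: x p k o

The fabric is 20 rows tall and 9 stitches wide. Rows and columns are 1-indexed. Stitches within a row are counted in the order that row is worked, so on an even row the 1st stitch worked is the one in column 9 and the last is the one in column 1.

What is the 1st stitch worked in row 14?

Row 14 uses chart row ((14-1) mod 6)+1 = 2. Row 14 is even, so WS.
Chart row 2 tiled across columns 1-9: o o x x o o x x o
Wrong side: read the tiled row from column 9 down to 1 and exchange k with p (leave o, x).
Row 14 as worked: o x x o o x x o o
The 1st stitch worked is o.

Stitch:
o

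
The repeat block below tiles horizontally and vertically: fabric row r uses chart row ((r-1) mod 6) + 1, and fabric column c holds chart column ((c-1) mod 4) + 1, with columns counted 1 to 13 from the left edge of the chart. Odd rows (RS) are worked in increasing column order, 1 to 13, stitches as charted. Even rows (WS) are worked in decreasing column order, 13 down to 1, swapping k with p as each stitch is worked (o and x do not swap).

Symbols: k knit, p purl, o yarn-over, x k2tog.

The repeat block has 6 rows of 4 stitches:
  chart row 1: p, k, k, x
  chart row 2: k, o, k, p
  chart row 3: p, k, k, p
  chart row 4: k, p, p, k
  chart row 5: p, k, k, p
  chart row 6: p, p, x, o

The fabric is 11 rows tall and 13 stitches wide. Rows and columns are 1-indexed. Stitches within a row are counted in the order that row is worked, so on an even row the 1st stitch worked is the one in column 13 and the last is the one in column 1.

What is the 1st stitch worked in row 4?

Result:
p

Derivation:
Row 4 uses chart row ((4-1) mod 6)+1 = 4. Row 4 is even, so WS.
Chart row 4 tiled across columns 1-13: k p p k k p p k k p p k k
Wrong side: read the tiled row from column 13 down to 1 and exchange k with p (leave o, x).
Row 4 as worked: p p k k p p k k p p k k p
Counting 1 along the worked row gives p.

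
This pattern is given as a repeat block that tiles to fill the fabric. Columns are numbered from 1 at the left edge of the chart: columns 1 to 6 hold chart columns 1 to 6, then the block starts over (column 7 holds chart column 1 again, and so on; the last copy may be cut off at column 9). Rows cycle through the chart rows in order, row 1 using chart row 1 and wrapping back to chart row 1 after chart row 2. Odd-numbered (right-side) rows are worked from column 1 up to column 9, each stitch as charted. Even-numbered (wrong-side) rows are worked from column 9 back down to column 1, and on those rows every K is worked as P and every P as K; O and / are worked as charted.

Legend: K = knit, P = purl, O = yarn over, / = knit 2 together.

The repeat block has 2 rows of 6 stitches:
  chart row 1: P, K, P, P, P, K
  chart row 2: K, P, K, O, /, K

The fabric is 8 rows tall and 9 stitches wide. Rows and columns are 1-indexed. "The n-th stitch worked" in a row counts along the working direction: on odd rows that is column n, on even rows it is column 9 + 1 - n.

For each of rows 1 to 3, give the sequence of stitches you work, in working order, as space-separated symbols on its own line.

Rows as worked:
P K P P P K P K P
P K P P / O P K P
P K P P P K P K P

Derivation:
Row 1: chart row 1, RS - tile across columns 1-9 and work as-is.
Row 2: chart row 2, WS - tiled (columns 1-9): K P K O / K K P K; work from column 9 back to 1 with K<->P swapped.
Row 3: chart row 1, RS - tile across columns 1-9 and work as-is.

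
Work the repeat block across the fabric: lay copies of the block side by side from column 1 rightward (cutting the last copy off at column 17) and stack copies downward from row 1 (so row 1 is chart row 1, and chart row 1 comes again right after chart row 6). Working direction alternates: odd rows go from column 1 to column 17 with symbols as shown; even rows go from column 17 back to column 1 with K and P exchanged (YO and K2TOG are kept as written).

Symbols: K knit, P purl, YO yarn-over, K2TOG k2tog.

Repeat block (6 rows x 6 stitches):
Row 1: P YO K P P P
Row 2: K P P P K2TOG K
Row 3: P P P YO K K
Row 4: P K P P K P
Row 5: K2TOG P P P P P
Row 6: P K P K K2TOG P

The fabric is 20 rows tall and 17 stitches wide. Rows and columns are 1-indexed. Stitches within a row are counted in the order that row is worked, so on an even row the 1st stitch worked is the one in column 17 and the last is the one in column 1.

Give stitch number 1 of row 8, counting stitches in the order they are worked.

For row 8: chart row = ((8-1) mod 6) + 1 = 2; this is a WS (even) row.
Chart row 2 tiled across columns 1-17: K P P P K2TOG K K P P P K2TOG K K P P P K2TOG
Wrong side: read the tiled row from column 17 down to 1 and exchange K with P (leave YO, K2TOG).
Row 8 as worked: K2TOG K K K P P K2TOG K K K P P K2TOG K K K P
Counting 1 along the worked row gives K2TOG.

Stitch:
K2TOG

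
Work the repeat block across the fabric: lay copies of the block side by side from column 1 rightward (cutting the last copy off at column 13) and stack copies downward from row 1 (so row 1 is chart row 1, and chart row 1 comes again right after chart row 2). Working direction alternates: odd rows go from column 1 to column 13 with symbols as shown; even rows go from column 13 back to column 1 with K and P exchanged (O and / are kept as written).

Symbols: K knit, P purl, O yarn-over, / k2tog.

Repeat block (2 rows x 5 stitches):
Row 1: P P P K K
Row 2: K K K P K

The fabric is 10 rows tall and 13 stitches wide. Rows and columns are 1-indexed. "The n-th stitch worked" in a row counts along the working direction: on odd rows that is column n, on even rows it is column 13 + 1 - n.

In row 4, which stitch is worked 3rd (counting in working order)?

== STITCH ==
P

Derivation:
For row 4: chart row = ((4-1) mod 2) + 1 = 2; this is a WS (even) row.
Chart row 2 tiled across columns 1-13: K K K P K K K K P K K K K
Wrong side: read the tiled row from column 13 down to 1 and exchange K with P (leave O, /).
Row 4 as worked: P P P P K P P P P K P P P
Counting 3 along the worked row gives P.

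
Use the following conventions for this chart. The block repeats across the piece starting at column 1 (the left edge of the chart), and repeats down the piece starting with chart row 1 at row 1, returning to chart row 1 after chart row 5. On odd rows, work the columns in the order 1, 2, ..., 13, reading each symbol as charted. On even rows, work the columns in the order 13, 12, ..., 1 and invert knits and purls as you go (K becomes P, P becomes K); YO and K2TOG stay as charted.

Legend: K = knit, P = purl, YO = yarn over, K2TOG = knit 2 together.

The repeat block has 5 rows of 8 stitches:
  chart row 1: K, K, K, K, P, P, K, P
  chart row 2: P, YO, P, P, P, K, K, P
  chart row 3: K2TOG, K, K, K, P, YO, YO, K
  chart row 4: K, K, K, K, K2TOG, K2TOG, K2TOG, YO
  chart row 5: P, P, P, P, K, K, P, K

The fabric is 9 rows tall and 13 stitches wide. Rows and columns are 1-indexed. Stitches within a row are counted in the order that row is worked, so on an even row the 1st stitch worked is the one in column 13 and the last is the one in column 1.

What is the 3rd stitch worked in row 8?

Row 8 uses chart row ((8-1) mod 5)+1 = 3. Row 8 is even, so WS.
Chart row 3 tiled across columns 1-13: K2TOG K K K P YO YO K K2TOG K K K P
WS: work from column 13 back to column 1 (reverse the tiled row), swapping K<->P (YO and K2TOG unchanged).
Row 8 as worked: K P P P K2TOG P YO YO K P P P K2TOG
Counting 3 along the worked row gives P.

Result:
P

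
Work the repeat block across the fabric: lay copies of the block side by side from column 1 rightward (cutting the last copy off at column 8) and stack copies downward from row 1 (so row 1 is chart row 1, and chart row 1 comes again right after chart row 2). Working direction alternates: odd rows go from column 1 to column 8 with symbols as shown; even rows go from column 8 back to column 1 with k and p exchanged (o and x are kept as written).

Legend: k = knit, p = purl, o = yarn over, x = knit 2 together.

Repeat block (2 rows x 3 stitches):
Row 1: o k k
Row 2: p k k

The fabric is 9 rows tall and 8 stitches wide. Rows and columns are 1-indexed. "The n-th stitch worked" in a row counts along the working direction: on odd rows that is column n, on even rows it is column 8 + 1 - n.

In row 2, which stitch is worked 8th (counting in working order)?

Result:
k

Derivation:
Row 2 uses chart row ((2-1) mod 2)+1 = 2. Row 2 is even, so WS.
Chart row 2 tiled across columns 1-8: p k k p k k p k
WS: work from column 8 back to column 1 (reverse the tiled row), swapping k<->p (o and x unchanged).
Row 2 as worked: p k p p k p p k
Stitch 8 in working order -> k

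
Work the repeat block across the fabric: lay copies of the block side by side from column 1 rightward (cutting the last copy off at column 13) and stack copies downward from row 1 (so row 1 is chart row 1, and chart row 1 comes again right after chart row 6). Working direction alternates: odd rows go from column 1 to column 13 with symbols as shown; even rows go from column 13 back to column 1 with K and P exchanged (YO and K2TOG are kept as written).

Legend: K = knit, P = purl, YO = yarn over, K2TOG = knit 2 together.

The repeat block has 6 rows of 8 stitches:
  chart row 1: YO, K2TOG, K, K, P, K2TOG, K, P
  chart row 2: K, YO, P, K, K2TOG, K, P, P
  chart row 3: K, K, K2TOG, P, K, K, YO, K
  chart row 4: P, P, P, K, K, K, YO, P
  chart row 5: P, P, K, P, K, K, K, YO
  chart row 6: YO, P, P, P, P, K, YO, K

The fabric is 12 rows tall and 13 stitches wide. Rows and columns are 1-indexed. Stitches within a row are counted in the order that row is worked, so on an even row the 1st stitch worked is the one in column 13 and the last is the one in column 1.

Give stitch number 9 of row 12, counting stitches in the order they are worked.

Row 12: (12-1) mod 6 = 5, so use chart row 6. Even row -> WS.
Chart row 6 tiled across columns 1-13: YO P P P P K YO K YO P P P P
WS row: flip the tiled sequence (start at column 13) and apply K<->P; YO and K2TOG stay.
Row 12 as worked: K K K K YO P YO P K K K K YO
Counting 9 along the worked row gives K.

== STITCH ==
K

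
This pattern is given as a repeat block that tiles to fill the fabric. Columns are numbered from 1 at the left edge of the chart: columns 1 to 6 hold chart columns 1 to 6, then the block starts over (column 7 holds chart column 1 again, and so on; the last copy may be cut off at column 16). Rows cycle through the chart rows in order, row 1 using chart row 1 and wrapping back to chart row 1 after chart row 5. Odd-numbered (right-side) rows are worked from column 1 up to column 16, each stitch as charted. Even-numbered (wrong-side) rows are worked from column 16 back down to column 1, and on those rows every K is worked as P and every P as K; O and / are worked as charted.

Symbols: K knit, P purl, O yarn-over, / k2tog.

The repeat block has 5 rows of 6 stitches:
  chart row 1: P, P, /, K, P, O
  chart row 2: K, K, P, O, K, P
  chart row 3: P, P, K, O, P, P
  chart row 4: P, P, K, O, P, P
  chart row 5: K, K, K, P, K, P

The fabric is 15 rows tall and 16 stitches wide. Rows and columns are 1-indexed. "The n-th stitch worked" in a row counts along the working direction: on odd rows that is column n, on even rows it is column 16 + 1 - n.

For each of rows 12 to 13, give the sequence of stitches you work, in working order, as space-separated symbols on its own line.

== ROWS AS WORKED ==
O K P P K P O K P P K P O K P P
P P K O P P P P K O P P P P K O

Derivation:
Row 12: chart row 2, WS - tiled (columns 1-16): K K P O K P K K P O K P K K P O; work from column 16 back to 1 with K<->P swapped.
Row 13: chart row 3, RS - tile across columns 1-16 and work as-is.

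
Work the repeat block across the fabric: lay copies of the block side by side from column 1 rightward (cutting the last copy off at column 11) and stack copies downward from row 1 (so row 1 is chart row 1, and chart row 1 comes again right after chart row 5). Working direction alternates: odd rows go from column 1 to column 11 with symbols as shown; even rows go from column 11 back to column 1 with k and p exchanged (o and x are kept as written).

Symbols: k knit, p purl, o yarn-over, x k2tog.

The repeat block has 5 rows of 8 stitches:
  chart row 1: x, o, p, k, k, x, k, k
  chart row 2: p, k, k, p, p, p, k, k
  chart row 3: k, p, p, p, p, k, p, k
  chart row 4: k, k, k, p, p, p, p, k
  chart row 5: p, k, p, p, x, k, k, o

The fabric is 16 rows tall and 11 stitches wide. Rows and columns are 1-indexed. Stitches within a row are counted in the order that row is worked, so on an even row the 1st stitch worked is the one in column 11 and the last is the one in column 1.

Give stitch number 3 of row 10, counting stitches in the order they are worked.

For row 10: chart row = ((10-1) mod 5) + 1 = 5; this is a WS (even) row.
Chart row 5 tiled across columns 1-11: p k p p x k k o p k p
WS: work from column 11 back to column 1 (reverse the tiled row), swapping k<->p (o and x unchanged).
Row 10 as worked: k p k o p p x k k p k
The 3rd stitch worked is k.

== STITCH ==
k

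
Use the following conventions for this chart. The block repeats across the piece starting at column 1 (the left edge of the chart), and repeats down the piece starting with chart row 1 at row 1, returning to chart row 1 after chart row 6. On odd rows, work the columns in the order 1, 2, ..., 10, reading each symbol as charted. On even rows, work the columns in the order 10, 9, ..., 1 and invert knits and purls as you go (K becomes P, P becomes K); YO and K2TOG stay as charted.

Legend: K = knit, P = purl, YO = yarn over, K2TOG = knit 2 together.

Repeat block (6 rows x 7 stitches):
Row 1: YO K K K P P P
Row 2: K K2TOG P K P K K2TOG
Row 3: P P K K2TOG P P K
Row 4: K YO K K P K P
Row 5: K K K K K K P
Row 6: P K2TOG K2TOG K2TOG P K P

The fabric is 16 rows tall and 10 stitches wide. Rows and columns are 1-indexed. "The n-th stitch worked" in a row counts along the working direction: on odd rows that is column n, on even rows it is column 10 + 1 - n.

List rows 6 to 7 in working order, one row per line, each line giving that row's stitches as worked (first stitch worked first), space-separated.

Row 6: chart row 6, WS - tiled (columns 1-10): P K2TOG K2TOG K2TOG P K P P K2TOG K2TOG; work from column 10 back to 1 with K<->P swapped.
Row 7: chart row 1, RS - tile across columns 1-10 and work as-is.

== ROWS AS WORKED ==
K2TOG K2TOG K K P K K2TOG K2TOG K2TOG K
YO K K K P P P YO K K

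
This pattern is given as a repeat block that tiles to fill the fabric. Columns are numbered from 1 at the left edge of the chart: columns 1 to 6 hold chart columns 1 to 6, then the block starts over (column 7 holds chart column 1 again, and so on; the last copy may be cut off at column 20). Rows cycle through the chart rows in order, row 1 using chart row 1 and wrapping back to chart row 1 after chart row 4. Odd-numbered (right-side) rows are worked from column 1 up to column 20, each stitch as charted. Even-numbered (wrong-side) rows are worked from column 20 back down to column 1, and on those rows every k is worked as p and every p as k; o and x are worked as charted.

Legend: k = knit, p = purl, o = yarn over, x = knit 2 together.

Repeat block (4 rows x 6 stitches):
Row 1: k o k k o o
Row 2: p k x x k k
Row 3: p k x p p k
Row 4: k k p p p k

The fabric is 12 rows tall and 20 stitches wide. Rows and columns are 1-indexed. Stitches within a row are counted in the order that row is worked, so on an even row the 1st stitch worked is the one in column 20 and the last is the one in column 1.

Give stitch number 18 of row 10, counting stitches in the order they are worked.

Result:
x

Derivation:
For row 10: chart row = ((10-1) mod 4) + 1 = 2; this is a WS (even) row.
Chart row 2 tiled across columns 1-20: p k x x k k p k x x k k p k x x k k p k
WS row: flip the tiled sequence (start at column 20) and apply k<->p; o and x stay.
Row 10 as worked: p k p p x x p k p p x x p k p p x x p k
Stitch 18 in working order -> x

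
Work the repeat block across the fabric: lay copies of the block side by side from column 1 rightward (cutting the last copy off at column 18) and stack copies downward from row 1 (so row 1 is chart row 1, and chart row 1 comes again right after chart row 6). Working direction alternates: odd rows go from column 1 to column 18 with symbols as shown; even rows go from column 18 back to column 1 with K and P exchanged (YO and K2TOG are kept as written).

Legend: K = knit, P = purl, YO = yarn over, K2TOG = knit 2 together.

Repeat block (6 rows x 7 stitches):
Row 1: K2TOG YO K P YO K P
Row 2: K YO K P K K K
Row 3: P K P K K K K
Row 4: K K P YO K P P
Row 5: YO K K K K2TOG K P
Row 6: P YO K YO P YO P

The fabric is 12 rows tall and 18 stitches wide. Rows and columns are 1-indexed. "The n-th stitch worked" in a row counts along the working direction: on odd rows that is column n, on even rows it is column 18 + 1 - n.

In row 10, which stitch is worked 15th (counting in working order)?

Result:
YO

Derivation:
Row 10: (10-1) mod 6 = 3, so use chart row 4. Even row -> WS.
Chart row 4 tiled across columns 1-18: K K P YO K P P K K P YO K P P K K P YO
WS: work from column 18 back to column 1 (reverse the tiled row), swapping K<->P (YO and K2TOG unchanged).
Row 10 as worked: YO K P P K K P YO K P P K K P YO K P P
Stitch 15 in working order -> YO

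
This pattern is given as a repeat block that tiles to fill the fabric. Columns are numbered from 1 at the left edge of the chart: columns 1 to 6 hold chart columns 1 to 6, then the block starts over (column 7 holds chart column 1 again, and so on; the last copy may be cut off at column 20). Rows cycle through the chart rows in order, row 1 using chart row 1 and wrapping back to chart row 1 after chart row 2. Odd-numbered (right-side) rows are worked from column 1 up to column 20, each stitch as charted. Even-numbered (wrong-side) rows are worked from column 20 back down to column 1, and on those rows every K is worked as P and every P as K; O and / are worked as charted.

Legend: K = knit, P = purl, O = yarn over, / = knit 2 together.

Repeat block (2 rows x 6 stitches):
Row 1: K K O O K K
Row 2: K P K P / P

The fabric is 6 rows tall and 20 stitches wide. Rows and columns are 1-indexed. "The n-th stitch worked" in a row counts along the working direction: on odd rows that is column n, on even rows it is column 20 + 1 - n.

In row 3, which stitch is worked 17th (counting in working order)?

== STITCH ==
K

Derivation:
For row 3: chart row = ((3-1) mod 2) + 1 = 1; this is a RS (odd) row.
Chart row 1 tiled across columns 1-20: K K O O K K K K O O K K K K O O K K K K
RS row: no reversal, no swap; stitch n worked = column n.
Counting 17 along the worked row gives K.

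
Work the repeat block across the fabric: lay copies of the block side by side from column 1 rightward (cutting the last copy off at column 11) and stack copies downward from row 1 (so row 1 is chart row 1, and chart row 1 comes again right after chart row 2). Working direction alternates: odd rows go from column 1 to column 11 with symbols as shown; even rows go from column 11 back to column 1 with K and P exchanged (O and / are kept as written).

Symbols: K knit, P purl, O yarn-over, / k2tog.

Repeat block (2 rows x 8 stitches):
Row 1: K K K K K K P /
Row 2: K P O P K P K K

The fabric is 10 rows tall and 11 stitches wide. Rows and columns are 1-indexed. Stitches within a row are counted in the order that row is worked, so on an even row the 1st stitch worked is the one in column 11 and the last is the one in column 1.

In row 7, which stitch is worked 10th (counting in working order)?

Row 7: (7-1) mod 2 = 0, so use chart row 1. Odd row -> RS.
Chart row 1 tiled across columns 1-11: K K K K K K P / K K K
RS row: no reversal, no swap; stitch n worked = column n.
The 10th stitch worked is K.

Result:
K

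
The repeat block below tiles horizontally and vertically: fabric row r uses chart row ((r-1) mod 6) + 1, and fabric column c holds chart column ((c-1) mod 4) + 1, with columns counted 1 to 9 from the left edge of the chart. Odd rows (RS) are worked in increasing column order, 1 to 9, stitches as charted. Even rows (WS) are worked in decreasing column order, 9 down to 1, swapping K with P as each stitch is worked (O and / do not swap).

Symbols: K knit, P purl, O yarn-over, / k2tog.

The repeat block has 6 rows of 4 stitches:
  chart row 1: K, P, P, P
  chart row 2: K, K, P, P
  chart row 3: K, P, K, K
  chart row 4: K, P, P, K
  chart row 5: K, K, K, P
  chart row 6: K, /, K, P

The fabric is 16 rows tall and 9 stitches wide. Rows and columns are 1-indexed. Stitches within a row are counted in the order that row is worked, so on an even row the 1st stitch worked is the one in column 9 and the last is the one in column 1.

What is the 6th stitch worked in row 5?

Stitch:
K

Derivation:
Row 5 uses chart row ((5-1) mod 6)+1 = 5. Row 5 is odd, so RS.
Chart row 5 tiled across columns 1-9: K K K P K K K P K
RS: work column 1 to column 9, symbols as charted — the tiled row is the row as worked.
Counting 6 along the worked row gives K.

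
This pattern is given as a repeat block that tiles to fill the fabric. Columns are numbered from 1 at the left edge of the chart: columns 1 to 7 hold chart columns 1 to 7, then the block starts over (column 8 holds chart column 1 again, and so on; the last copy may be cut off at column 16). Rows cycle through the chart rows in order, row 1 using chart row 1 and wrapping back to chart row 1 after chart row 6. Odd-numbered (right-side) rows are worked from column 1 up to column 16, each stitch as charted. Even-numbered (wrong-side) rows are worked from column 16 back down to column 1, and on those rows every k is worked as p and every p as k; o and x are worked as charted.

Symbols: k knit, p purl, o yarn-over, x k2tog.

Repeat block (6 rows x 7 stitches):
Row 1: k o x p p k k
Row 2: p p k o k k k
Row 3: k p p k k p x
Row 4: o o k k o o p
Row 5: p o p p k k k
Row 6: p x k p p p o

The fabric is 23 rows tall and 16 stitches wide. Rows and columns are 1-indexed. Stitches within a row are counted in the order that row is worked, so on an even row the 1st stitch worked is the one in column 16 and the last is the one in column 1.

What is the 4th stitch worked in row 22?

Row 22 uses chart row ((22-1) mod 6)+1 = 4. Row 22 is even, so WS.
Chart row 4 tiled across columns 1-16: o o k k o o p o o k k o o p o o
Wrong side: read the tiled row from column 16 down to 1 and exchange k with p (leave o, x).
Row 22 as worked: o o k o o p p o o k o o p p o o
The 4th stitch worked is o.

Result:
o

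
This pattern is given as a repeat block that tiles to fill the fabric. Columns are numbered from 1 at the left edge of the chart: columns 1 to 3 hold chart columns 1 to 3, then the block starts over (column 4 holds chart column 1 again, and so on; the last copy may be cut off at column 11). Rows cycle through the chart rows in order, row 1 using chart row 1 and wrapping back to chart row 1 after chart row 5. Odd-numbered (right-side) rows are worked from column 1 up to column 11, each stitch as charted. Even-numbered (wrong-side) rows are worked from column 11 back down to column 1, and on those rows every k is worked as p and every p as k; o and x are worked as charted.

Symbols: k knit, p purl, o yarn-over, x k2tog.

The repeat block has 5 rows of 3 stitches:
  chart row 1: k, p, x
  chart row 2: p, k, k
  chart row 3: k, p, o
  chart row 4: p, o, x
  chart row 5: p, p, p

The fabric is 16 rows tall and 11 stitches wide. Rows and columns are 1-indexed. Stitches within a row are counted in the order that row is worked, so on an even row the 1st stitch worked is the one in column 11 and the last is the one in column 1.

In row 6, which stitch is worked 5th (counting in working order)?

For row 6: chart row = ((6-1) mod 5) + 1 = 1; this is a WS (even) row.
Chart row 1 tiled across columns 1-11: k p x k p x k p x k p
Wrong side: read the tiled row from column 11 down to 1 and exchange k with p (leave o, x).
Row 6 as worked: k p x k p x k p x k p
Stitch 5 in working order -> p

Stitch:
p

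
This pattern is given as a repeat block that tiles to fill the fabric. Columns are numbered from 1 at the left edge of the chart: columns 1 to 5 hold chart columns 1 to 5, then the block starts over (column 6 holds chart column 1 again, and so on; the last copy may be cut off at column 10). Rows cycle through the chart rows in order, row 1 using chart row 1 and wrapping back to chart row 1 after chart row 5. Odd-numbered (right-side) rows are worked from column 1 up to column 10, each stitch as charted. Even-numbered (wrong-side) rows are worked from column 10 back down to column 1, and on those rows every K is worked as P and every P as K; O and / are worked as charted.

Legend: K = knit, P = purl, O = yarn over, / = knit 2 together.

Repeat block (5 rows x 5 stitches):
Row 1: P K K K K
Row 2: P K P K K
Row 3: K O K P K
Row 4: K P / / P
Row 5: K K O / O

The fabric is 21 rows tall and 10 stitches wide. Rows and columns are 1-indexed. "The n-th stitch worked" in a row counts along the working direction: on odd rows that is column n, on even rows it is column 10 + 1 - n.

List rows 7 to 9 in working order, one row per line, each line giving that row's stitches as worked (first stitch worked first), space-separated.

Row 7: chart row 2, RS - tile across columns 1-10 and work as-is.
Row 8: chart row 3, WS - tiled (columns 1-10): K O K P K K O K P K; work from column 10 back to 1 with K<->P swapped.
Row 9: chart row 4, RS - tile across columns 1-10 and work as-is.

== ROWS AS WORKED ==
P K P K K P K P K K
P K P O P P K P O P
K P / / P K P / / P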